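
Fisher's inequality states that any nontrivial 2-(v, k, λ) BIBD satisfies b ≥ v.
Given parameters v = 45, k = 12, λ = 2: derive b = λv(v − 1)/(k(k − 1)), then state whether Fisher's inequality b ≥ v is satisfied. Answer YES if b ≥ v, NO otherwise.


r = λ(v − 1)/(k − 1) = 2·44/11 = 8.
b = vr/k = 45·8/12 = 30.
Fisher's inequality: b ≥ v ⇔ 30 ≥ 45? NO.

NO


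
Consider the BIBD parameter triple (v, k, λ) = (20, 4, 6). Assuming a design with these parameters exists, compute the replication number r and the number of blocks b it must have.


Any 2-(v, k, λ) BIBD satisfies two necessary conditions:
  (i)  Each point sits in r blocks, and counting incidences through any fixed point gives r(k − 1) = λ(v − 1), so r = λ(v − 1)/(k − 1).
  (ii) Total incidences bk = vr, so b = vr/k.
Step 1: r = λ(v − 1)/(k − 1) = 6·(20 − 1)/(4 − 1) = 6·19/3 = 114/3 = 38.
Step 2: b = vr/k = 20·38/4 = 760/4 = 190.
Check integrality: r = 38 ∈ Z ✓, b = 190 ∈ Z ✓.
(These identities are necessary conditions: they determine r and b for any design with these parameters, but do not by themselves prove that one exists.)

r = 38, b = 190.


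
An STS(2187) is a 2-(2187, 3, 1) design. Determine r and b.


An STS(v) is a 2-(v, 3, 1) BIBD: block size k = 3, λ = 1.
Replication: r(k − 1) = λ(v − 1) ⇒ r·2 = 2187 − 1 = 2186 ⇒ r = 1093.
Block count: b = v(v − 1)/6 = 2187·2186/6 = 4780782/6 = 796797.

r = 1093, b = 796797.


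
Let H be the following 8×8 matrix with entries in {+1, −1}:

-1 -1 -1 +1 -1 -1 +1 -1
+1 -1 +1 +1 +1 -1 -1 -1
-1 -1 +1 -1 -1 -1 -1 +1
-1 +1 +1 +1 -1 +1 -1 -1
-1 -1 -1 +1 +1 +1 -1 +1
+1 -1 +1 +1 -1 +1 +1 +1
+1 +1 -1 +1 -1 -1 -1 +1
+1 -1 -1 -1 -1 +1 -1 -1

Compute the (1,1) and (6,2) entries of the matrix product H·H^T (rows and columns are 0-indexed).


Row 1 of H: [1, -1, 1, 1, 1, -1, -1, -1].
Row 2 of H: [-1, -1, 1, -1, -1, -1, -1, 1].
Row 6 of H: [1, 1, -1, 1, -1, -1, -1, 1].
(H·H^T)[1][1] = Σ_j H[1][j]·H[1][j] = (1)² + (-1)² + (1)² + (1)² + (1)² + (-1)² + (-1)² + (-1)² = 1 + 1 + 1 + 1 + 1 + 1 + 1 + 1 = 8.
(H·H^T)[6][2] = Σ_j H[6][j]·H[2][j] = (1)·(-1) + (1)·(-1) + (-1)·(1) + (1)·(-1) + (-1)·(-1) + (-1)·(-1) + (-1)·(-1) + (1)·(1) = -1 + -1 + -1 + -1 + 1 + 1 + 1 + 1 = 0.
So rows 6 and 2 are orthogonal; the diagonal entry equals n = 8.

(1,1) entry = 8; (6,2) entry = 0.


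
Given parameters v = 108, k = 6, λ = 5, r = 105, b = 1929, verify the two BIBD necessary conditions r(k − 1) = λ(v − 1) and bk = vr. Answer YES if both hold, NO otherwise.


Condition (i): r(k − 1) = 105·5 = 525; λ(v − 1) = 5·107 = 535. Match? NO.
Condition (ii): bk = 1929·6 = 11574; vr = 108·105 = 11340. Match? NO.
Both conditions hold? NO.

NO


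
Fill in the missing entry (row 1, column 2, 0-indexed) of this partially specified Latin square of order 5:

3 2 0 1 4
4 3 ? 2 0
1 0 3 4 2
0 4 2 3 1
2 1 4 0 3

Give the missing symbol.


Row 1 contains symbols [0, 2, 3, 4] — missing [1].
Column 2 contains symbols [0, 2, 3, 4] — missing [1].
The missing symbol must appear in both missing sets; intersection = [1].
Therefore the hidden value is 1.

Missing value = 1.


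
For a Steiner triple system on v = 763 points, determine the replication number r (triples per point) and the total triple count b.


An STS(v) is a 2-(v, 3, 1) BIBD: block size k = 3, λ = 1.
Replication: r(k − 1) = λ(v − 1) ⇒ r·2 = 763 − 1 = 762 ⇒ r = 381.
Block count: bk = vr ⇒ b·3 = 763·381 = 290703 ⇒ b = 96901.
(Check via b = v(v − 1)/6 = 763·762/6 = 581406/6 = 96901.)

r = 381, b = 96901.


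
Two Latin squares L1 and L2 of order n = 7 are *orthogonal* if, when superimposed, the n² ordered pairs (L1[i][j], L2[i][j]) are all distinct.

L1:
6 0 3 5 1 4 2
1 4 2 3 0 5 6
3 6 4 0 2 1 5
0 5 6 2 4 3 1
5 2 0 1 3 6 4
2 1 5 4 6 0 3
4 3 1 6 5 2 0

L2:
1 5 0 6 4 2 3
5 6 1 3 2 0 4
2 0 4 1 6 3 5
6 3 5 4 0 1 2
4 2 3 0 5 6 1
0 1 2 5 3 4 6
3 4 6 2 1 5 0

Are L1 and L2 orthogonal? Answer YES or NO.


Form the n² = 49 superimposed pairs (L1[i][j], L2[i][j]), row by row (rows and columns indexed from 0):
row 0: (6,1) (0,5) (3,0) (5,6) (1,4) (4,2) (2,3)
row 1: (1,5) (4,6) (2,1) (3,3) (0,2) (5,0) (6,4)
row 2: (3,2) (6,0) (4,4) (0,1) (2,6) (1,3) (5,5)
row 3: (0,6) (5,3) (6,5) (2,4) (4,0) (3,1) (1,2)
row 4: (5,4) (2,2) (0,3) (1,0) (3,5) (6,6) (4,1)
row 5: (2,0) (1,1) (5,2) (4,5) (6,3) (0,4) (3,6)
row 6: (4,3) (3,4) (1,6) (6,2) (5,1) (2,5) (0,0)
Orthogonality requires all 49 pairs distinct.
Check by first coordinate: for each symbol s of L1, list the L2 entries in the n cells where L1 = s; they must all differ.
  L1 = 0: L2 entries (in reading order) 5, 2, 1, 6, 3, 4, 0 — all 7 distinct ✓
  L1 = 1: L2 entries (in reading order) 4, 5, 3, 2, 0, 1, 6 — all 7 distinct ✓
  L1 = 2: L2 entries (in reading order) 3, 1, 6, 4, 2, 0, 5 — all 7 distinct ✓
  L1 = 3: L2 entries (in reading order) 0, 3, 2, 1, 5, 6, 4 — all 7 distinct ✓
  L1 = 4: L2 entries (in reading order) 2, 6, 4, 0, 1, 5, 3 — all 7 distinct ✓
  L1 = 5: L2 entries (in reading order) 6, 0, 5, 3, 4, 2, 1 — all 7 distinct ✓
  L1 = 6: L2 entries (in reading order) 1, 4, 0, 5, 6, 3, 2 — all 7 distinct ✓
Every symbol of L1 meets every symbol of L2 exactly once, so all 49 pairs are distinct (49 of 49).
Conclusion: YES.

YES


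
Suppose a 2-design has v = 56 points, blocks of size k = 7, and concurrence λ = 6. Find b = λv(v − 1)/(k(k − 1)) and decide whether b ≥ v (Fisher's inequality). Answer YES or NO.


r = λ(v − 1)/(k − 1) = 6·55/6 = 55.
b = vr/k = 56·55/7 = 440.
Fisher's inequality: b ≥ v ⇔ 440 ≥ 56? YES.

YES


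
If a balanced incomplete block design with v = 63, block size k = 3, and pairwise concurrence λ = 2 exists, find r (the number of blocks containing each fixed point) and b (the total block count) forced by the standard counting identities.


Any 2-(v, k, λ) BIBD satisfies two necessary conditions:
  (i)  Each point sits in r blocks, and counting incidences through any fixed point gives r(k − 1) = λ(v − 1), so r = λ(v − 1)/(k − 1).
  (ii) Total incidences bk = vr, so b = vr/k.
Step 1: r = λ(v − 1)/(k − 1) = 2·(63 − 1)/(3 − 1) = 2·62/2 = 124/2 = 62.
Step 2: b = vr/k = 63·62/3 = 3906/3 = 1302.
Check integrality: r = 62 ∈ Z ✓, b = 1302 ∈ Z ✓.
(These identities are necessary conditions: they determine r and b for any design with these parameters, but do not by themselves prove that one exists.)

r = 62, b = 1302.


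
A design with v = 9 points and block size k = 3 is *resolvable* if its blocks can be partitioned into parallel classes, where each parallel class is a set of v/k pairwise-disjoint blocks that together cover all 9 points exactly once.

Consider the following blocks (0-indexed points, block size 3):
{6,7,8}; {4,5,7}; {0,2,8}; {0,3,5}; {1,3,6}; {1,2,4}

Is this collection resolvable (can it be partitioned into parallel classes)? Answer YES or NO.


v = 9, block size k = 3, number of blocks = 6.
For resolvability, blocks must partition into parallel classes of size v/k = 3.
Total blocks must therefore be a multiple of 3: 6 = 3·2 + 0 ⇒ divisible ✓.
Greedy packing gives 2 candidate class(es). Each should be a full parallel class (size 3, covers all 9 points).
  Class 1 (3 blocks): {6,7,8}; {0,3,5}; {1,2,4}. Points covered: [0, 1, 2, 3, 4, 5, 6, 7, 8].
  Class 2 (3 blocks): {4,5,7}; {0,2,8}; {1,3,6}. Points covered: [0, 1, 2, 3, 4, 5, 6, 7, 8].
All classes full (size 3)? YES. All classes cover every point? YES.
Resolvable? YES.

YES


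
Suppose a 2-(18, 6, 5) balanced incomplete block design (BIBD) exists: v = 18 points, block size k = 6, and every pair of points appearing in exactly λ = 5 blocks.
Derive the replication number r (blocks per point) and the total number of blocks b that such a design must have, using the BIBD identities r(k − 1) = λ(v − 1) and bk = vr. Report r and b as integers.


Any 2-(v, k, λ) BIBD satisfies two necessary conditions:
  (i)  Each point sits in r blocks, and counting incidences through any fixed point gives r(k − 1) = λ(v − 1), so r = λ(v − 1)/(k − 1).
  (ii) Total incidences bk = vr, so b = vr/k.
Step 1: r = λ(v − 1)/(k − 1) = 5·(18 − 1)/(6 − 1) = 5·17/5 = 85/5 = 17.
Step 2: b = vr/k = 18·17/6 = 306/6 = 51.
Check integrality: r = 17 ∈ Z ✓, b = 51 ∈ Z ✓.
(These identities are necessary conditions: they determine r and b for any design with these parameters, but do not by themselves prove that one exists.)

r = 17, b = 51.


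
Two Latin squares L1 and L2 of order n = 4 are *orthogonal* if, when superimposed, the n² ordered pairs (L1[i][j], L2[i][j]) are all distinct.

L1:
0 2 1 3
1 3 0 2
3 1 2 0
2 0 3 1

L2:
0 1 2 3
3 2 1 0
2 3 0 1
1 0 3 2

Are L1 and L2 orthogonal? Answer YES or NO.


Form the n² = 16 superimposed pairs (L1[i][j], L2[i][j]), row by row (rows and columns indexed from 0):
row 0: (0,0) (2,1) (1,2) (3,3)
row 1: (1,3) (3,2) (0,1) (2,0)
row 2: (3,2) (1,3) (2,0) (0,1)
row 3: (2,1) (0,0) (3,3) (1,2)
Orthogonality requires all 16 pairs distinct.
But the pair (3,2) repeats: cell (1,1) has L1 = 3, L2 = 2, and cell (2,0) has L1 = 3, L2 = 2.
A repeated pair means some other pair never occurs (only 8 distinct pairs out of 16), so the squares are not orthogonal.
Conclusion: NO.

NO


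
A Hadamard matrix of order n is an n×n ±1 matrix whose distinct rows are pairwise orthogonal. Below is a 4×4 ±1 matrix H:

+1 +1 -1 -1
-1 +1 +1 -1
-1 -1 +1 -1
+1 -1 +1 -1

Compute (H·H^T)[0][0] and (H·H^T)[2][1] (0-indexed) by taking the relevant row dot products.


Row 0 of H: [1, 1, -1, -1].
Row 1 of H: [-1, 1, 1, -1].
Row 2 of H: [-1, -1, 1, -1].
(H·H^T)[0][0] = Σ_j H[0][j]·H[0][j] = (1)² + (1)² + (-1)² + (-1)² = 1 + 1 + 1 + 1 = 4.
(H·H^T)[2][1] = Σ_j H[2][j]·H[1][j] = (-1)·(-1) + (-1)·(1) + (1)·(1) + (-1)·(-1) = 1 + -1 + 1 + 1 = 2.
Rows 2 and 1 are not orthogonal (dot product = 2 ≠ 0), so H is not a Hadamard matrix.

(0,0) entry = 4; (2,1) entry = 2.


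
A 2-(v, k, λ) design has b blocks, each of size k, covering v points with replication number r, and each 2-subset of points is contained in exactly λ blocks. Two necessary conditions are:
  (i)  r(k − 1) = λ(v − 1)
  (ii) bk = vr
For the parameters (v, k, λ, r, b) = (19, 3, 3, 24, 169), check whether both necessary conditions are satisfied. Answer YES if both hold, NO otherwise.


Condition (i): r(k − 1) = 24·2 = 48; λ(v − 1) = 3·18 = 54. Match? NO.
Condition (ii): bk = 169·3 = 507; vr = 19·24 = 456. Match? NO.
Both conditions hold? NO.

NO


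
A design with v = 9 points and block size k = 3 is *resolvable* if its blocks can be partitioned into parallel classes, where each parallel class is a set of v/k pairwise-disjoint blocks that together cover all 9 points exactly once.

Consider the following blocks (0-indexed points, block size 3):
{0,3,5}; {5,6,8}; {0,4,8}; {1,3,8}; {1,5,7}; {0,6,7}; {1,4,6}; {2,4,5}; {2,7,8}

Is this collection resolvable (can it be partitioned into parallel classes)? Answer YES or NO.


v = 9, block size k = 3, number of blocks = 9.
For resolvability, blocks must partition into parallel classes of size v/k = 3.
Total blocks must therefore be a multiple of 3: 9 = 3·3 + 0 ⇒ divisible ✓.
Consider block {5,6,8}. It intersects every other block in the collection, so no parallel class of size 3 can contain it.
Since every block must belong to some parallel class in a resolution, the collection cannot be partitioned into parallel classes.
Resolvable? NO.

NO


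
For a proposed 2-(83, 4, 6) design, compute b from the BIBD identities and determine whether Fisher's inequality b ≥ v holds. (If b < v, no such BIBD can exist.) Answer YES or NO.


r = λ(v − 1)/(k − 1) = 6·82/3 = 164.
b = vr/k = 83·164/4 = 3403.
Fisher's inequality: b ≥ v ⇔ 3403 ≥ 83? YES.

YES


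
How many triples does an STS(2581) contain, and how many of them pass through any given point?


An STS(v) is a 2-(v, 3, 1) BIBD: block size k = 3, λ = 1.
Replication: r(k − 1) = λ(v − 1) ⇒ r·2 = 2581 − 1 = 2580 ⇒ r = 1290.
Block count: b = v(v − 1)/6 = 2581·2580/6 = 6658980/6 = 1109830.

r = 1290, b = 1109830.


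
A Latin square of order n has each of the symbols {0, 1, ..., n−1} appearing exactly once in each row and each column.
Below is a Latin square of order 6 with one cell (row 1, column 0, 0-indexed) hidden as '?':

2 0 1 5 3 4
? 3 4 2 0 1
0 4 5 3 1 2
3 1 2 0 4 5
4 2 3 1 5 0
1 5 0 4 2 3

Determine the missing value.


Row 1 contains symbols [0, 1, 2, 3, 4] — missing [5].
Column 0 contains symbols [0, 1, 2, 3, 4] — missing [5].
The missing symbol must appear in both missing sets; intersection = [5].
Therefore the hidden value is 5.

Missing value = 5.


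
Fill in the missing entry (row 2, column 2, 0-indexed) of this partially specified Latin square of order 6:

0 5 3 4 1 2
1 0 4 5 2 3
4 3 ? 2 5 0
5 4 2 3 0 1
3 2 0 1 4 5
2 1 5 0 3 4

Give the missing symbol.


Row 2 contains symbols [0, 2, 3, 4, 5] — missing [1].
Column 2 contains symbols [0, 2, 3, 4, 5] — missing [1].
The missing symbol must appear in both missing sets; intersection = [1].
Therefore the hidden value is 1.

Missing value = 1.


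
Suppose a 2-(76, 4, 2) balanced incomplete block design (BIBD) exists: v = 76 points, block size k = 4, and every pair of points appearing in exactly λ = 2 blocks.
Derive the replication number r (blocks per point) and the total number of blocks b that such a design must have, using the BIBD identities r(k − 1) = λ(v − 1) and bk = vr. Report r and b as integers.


Any 2-(v, k, λ) BIBD satisfies two necessary conditions:
  (i)  Each point sits in r blocks, and counting incidences through any fixed point gives r(k − 1) = λ(v − 1), so r = λ(v − 1)/(k − 1).
  (ii) Total incidences bk = vr, so b = vr/k.
Step 1: r = λ(v − 1)/(k − 1) = 2·(76 − 1)/(4 − 1) = 2·75/3 = 150/3 = 50.
Step 2: b = vr/k = 76·50/4 = 3800/4 = 950.
Check integrality: r = 50 ∈ Z ✓, b = 950 ∈ Z ✓.
(These identities are necessary conditions: they determine r and b for any design with these parameters, but do not by themselves prove that one exists.)

r = 50, b = 950.


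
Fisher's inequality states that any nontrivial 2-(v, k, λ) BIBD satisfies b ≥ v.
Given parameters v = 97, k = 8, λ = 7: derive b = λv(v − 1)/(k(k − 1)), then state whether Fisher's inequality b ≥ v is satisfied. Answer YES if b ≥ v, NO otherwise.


r = λ(v − 1)/(k − 1) = 7·96/7 = 96.
b = vr/k = 97·96/8 = 1164.
Fisher's inequality: b ≥ v ⇔ 1164 ≥ 97? YES.

YES


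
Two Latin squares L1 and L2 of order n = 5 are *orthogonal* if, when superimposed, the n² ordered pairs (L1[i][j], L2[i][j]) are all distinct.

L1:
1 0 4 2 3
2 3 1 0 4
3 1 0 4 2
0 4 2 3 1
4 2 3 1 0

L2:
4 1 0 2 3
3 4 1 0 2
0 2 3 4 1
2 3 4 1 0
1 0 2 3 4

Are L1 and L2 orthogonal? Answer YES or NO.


Form the n² = 25 superimposed pairs (L1[i][j], L2[i][j]), row by row (rows and columns indexed from 0):
row 0: (1,4) (0,1) (4,0) (2,2) (3,3)
row 1: (2,3) (3,4) (1,1) (0,0) (4,2)
row 2: (3,0) (1,2) (0,3) (4,4) (2,1)
row 3: (0,2) (4,3) (2,4) (3,1) (1,0)
row 4: (4,1) (2,0) (3,2) (1,3) (0,4)
Orthogonality requires all 25 pairs distinct.
Check by first coordinate: for each symbol s of L1, list the L2 entries in the n cells where L1 = s; they must all differ.
  L1 = 0: L2 entries (in reading order) 1, 0, 3, 2, 4 — all 5 distinct ✓
  L1 = 1: L2 entries (in reading order) 4, 1, 2, 0, 3 — all 5 distinct ✓
  L1 = 2: L2 entries (in reading order) 2, 3, 1, 4, 0 — all 5 distinct ✓
  L1 = 3: L2 entries (in reading order) 3, 4, 0, 1, 2 — all 5 distinct ✓
  L1 = 4: L2 entries (in reading order) 0, 2, 4, 3, 1 — all 5 distinct ✓
Every symbol of L1 meets every symbol of L2 exactly once, so all 25 pairs are distinct (25 of 25).
Conclusion: YES.

YES


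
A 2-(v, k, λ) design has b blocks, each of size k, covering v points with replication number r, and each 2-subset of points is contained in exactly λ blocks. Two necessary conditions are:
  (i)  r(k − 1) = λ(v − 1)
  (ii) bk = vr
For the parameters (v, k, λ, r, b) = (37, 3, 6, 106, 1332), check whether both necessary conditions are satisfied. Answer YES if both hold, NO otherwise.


Condition (i): r(k − 1) = 106·2 = 212; λ(v − 1) = 6·36 = 216. Match? NO.
Condition (ii): bk = 1332·3 = 3996; vr = 37·106 = 3922. Match? NO.
Both conditions hold? NO.

NO


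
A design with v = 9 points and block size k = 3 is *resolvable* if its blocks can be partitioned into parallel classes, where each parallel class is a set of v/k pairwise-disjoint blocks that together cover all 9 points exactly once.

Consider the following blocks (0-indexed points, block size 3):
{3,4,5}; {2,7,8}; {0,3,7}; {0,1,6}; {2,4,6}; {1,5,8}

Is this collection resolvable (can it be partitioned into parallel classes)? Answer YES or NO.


v = 9, block size k = 3, number of blocks = 6.
For resolvability, blocks must partition into parallel classes of size v/k = 3.
Total blocks must therefore be a multiple of 3: 6 = 3·2 + 0 ⇒ divisible ✓.
Greedy packing gives 2 candidate class(es). Each should be a full parallel class (size 3, covers all 9 points).
  Class 1 (3 blocks): {3,4,5}; {2,7,8}; {0,1,6}. Points covered: [0, 1, 2, 3, 4, 5, 6, 7, 8].
  Class 2 (3 blocks): {0,3,7}; {2,4,6}; {1,5,8}. Points covered: [0, 1, 2, 3, 4, 5, 6, 7, 8].
All classes full (size 3)? YES. All classes cover every point? YES.
Resolvable? YES.

YES


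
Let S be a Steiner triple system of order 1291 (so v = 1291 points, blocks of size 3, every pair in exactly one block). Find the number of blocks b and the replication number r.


An STS(v) is a 2-(v, 3, 1) BIBD: block size k = 3, λ = 1.
Replication: r(k − 1) = λ(v − 1) ⇒ r·2 = 1291 − 1 = 1290 ⇒ r = 645.
Block count: b = v(v − 1)/6 = 1291·1290/6 = 1665390/6 = 277565.
(Check via bk = vr: 277565·3 = 832695 = 1291·645 = 832695 ✓.)

r = 645, b = 277565.


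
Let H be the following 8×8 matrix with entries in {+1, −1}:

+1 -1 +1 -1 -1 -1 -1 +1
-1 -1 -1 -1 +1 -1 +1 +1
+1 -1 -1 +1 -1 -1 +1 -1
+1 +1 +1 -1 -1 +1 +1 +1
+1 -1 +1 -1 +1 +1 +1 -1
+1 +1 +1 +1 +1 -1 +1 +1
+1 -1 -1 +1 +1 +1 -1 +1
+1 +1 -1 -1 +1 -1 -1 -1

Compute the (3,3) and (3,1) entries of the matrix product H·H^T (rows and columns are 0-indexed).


Row 1 of H: [-1, -1, -1, -1, 1, -1, 1, 1].
Row 3 of H: [1, 1, 1, -1, -1, 1, 1, 1].
(H·H^T)[3][3] = Σ_j H[3][j]·H[3][j] = (1)² + (1)² + (1)² + (-1)² + (-1)² + (1)² + (1)² + (1)² = 1 + 1 + 1 + 1 + 1 + 1 + 1 + 1 = 8.
(H·H^T)[3][1] = Σ_j H[3][j]·H[1][j] = (1)·(-1) + (1)·(-1) + (1)·(-1) + (-1)·(-1) + (-1)·(1) + (1)·(-1) + (1)·(1) + (1)·(1) = -1 + -1 + -1 + 1 + -1 + -1 + 1 + 1 = -2.
Rows 3 and 1 are not orthogonal (dot product = -2 ≠ 0), so H is not a Hadamard matrix.

(3,3) entry = 8; (3,1) entry = -2.


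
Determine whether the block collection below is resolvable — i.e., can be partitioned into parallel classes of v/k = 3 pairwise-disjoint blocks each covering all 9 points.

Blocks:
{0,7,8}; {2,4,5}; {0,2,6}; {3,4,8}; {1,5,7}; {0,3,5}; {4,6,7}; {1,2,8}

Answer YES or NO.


v = 9, block size k = 3, number of blocks = 8.
For resolvability, blocks must partition into parallel classes of size v/k = 3.
Total blocks must therefore be a multiple of 3: 8 = 3·2 + 2 ⇒ not divisible ✗.
Resolvable? NO.

NO


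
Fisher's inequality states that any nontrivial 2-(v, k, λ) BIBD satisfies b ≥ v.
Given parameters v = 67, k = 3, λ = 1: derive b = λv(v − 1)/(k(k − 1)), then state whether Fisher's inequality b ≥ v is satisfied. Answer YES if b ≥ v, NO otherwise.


b = λv(v − 1)/(k(k − 1)) = 1·67·66/(3·2) = 4422/6 = 737.
Compare with v = 67: b ≥ v, so Fisher's inequality holds.

YES


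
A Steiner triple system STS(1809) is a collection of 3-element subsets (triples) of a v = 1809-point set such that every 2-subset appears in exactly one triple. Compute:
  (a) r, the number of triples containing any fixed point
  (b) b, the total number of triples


An STS(v) is a 2-(v, 3, 1) BIBD: block size k = 3, λ = 1.
Replication: r(k − 1) = λ(v − 1) ⇒ r·2 = 1809 − 1 = 1808 ⇒ r = 904.
Block count: b = v(v − 1)/6 = 1809·1808/6 = 3270672/6 = 545112.

r = 904, b = 545112.


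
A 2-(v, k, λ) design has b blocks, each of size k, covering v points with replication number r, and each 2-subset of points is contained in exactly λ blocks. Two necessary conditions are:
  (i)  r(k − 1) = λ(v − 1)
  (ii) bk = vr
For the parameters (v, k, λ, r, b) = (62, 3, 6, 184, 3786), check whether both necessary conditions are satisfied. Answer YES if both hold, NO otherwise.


Condition (i): r(k − 1) = 184·2 = 368; λ(v − 1) = 6·61 = 366. Match? NO.
Condition (ii): bk = 3786·3 = 11358; vr = 62·184 = 11408. Match? NO.
Both conditions hold? NO.

NO


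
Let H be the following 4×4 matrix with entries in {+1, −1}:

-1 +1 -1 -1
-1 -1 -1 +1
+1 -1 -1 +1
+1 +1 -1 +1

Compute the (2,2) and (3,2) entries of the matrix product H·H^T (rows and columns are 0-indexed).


Row 2 of H: [1, -1, -1, 1].
Row 3 of H: [1, 1, -1, 1].
(H·H^T)[2][2] = Σ_j H[2][j]·H[2][j] = (1)² + (-1)² + (-1)² + (1)² = 1 + 1 + 1 + 1 = 4.
(H·H^T)[3][2] = Σ_j H[3][j]·H[2][j] = (1)·(1) + (1)·(-1) + (-1)·(-1) + (1)·(1) = 1 + -1 + 1 + 1 = 2.
Rows 3 and 2 are not orthogonal (dot product = 2 ≠ 0), so H is not a Hadamard matrix.

(2,2) entry = 4; (3,2) entry = 2.


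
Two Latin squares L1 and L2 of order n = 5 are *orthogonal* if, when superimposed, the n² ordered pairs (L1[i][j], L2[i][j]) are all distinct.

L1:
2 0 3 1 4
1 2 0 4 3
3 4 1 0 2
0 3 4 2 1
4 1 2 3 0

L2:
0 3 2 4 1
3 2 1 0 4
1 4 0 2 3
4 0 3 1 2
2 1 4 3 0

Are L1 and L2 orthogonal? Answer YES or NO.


Form the n² = 25 superimposed pairs (L1[i][j], L2[i][j]), row by row (rows and columns indexed from 0):
row 0: (2,0) (0,3) (3,2) (1,4) (4,1)
row 1: (1,3) (2,2) (0,1) (4,0) (3,4)
row 2: (3,1) (4,4) (1,0) (0,2) (2,3)
row 3: (0,4) (3,0) (4,3) (2,1) (1,2)
row 4: (4,2) (1,1) (2,4) (3,3) (0,0)
Orthogonality requires all 25 pairs distinct.
Check by first coordinate: for each symbol s of L1, list the L2 entries in the n cells where L1 = s; they must all differ.
  L1 = 0: L2 entries (in reading order) 3, 1, 2, 4, 0 — all 5 distinct ✓
  L1 = 1: L2 entries (in reading order) 4, 3, 0, 2, 1 — all 5 distinct ✓
  L1 = 2: L2 entries (in reading order) 0, 2, 3, 1, 4 — all 5 distinct ✓
  L1 = 3: L2 entries (in reading order) 2, 4, 1, 0, 3 — all 5 distinct ✓
  L1 = 4: L2 entries (in reading order) 1, 0, 4, 3, 2 — all 5 distinct ✓
Every symbol of L1 meets every symbol of L2 exactly once, so all 25 pairs are distinct (25 of 25).
Conclusion: YES.

YES


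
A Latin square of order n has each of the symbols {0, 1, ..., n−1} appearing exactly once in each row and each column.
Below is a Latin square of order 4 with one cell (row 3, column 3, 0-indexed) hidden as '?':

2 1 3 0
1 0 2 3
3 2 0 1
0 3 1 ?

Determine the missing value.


Row 3 contains symbols [0, 1, 3] — missing [2].
Column 3 contains symbols [0, 1, 3] — missing [2].
The missing symbol must appear in both missing sets; intersection = [2].
Therefore the hidden value is 2.

Missing value = 2.


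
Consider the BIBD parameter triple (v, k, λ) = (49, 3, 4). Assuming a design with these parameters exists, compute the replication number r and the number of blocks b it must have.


Any 2-(v, k, λ) BIBD satisfies two necessary conditions:
  (i)  Each point sits in r blocks, and counting incidences through any fixed point gives r(k − 1) = λ(v − 1), so r = λ(v − 1)/(k − 1).
  (ii) Total incidences bk = vr, so b = vr/k.
Step 1: r = λ(v − 1)/(k − 1) = 4·(49 − 1)/(3 − 1) = 4·48/2 = 192/2 = 96.
Step 2: b = vr/k = 49·96/3 = 4704/3 = 1568.
Check integrality: r = 96 ∈ Z ✓, b = 1568 ∈ Z ✓.
(These identities are necessary conditions: they determine r and b for any design with these parameters, but do not by themselves prove that one exists.)

r = 96, b = 1568.


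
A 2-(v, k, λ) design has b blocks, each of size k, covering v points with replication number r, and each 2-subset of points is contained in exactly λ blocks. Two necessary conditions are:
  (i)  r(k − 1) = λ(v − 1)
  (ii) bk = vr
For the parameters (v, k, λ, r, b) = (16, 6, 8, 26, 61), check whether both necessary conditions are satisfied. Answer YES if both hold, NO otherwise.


Condition (i): r(k − 1) = 26·5 = 130; λ(v − 1) = 8·15 = 120. Match? NO.
Condition (ii): bk = 61·6 = 366; vr = 16·26 = 416. Match? NO.
Both conditions hold? NO.

NO


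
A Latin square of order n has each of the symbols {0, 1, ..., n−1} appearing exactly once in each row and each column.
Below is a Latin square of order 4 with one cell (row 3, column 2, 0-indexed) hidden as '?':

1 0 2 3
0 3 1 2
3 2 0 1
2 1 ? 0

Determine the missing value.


Row 3 contains symbols [0, 1, 2] — missing [3].
Column 2 contains symbols [0, 1, 2] — missing [3].
The missing symbol must appear in both missing sets; intersection = [3].
Therefore the hidden value is 3.

Missing value = 3.


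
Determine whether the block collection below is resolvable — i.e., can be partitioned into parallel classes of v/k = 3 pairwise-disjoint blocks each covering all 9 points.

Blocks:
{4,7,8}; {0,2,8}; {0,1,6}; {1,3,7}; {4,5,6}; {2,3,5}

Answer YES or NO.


v = 9, block size k = 3, number of blocks = 6.
For resolvability, blocks must partition into parallel classes of size v/k = 3.
Total blocks must therefore be a multiple of 3: 6 = 3·2 + 0 ⇒ divisible ✓.
Greedy packing gives 2 candidate class(es). Each should be a full parallel class (size 3, covers all 9 points).
  Class 1 (3 blocks): {4,7,8}; {0,1,6}; {2,3,5}. Points covered: [0, 1, 2, 3, 4, 5, 6, 7, 8].
  Class 2 (3 blocks): {0,2,8}; {1,3,7}; {4,5,6}. Points covered: [0, 1, 2, 3, 4, 5, 6, 7, 8].
All classes full (size 3)? YES. All classes cover every point? YES.
Resolvable? YES.

YES


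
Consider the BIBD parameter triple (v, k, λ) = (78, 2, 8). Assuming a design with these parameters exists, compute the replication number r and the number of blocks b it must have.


Any 2-(v, k, λ) BIBD satisfies two necessary conditions:
  (i)  Each point sits in r blocks, and counting incidences through any fixed point gives r(k − 1) = λ(v − 1), so r = λ(v − 1)/(k − 1).
  (ii) Total incidences bk = vr, so b = vr/k.
Step 1: r = λ(v − 1)/(k − 1) = 8·(78 − 1)/(2 − 1) = 8·77/1 = 616/1 = 616.
Step 2: b = vr/k = 78·616/2 = 48048/2 = 24024.
Check integrality: r = 616 ∈ Z ✓, b = 24024 ∈ Z ✓.
(These identities are necessary conditions: they determine r and b for any design with these parameters, but do not by themselves prove that one exists.)

r = 616, b = 24024.


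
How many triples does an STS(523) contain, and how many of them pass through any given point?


An STS(v) is a 2-(v, 3, 1) BIBD: block size k = 3, λ = 1.
Replication: r(k − 1) = λ(v − 1) ⇒ r·2 = 523 − 1 = 522 ⇒ r = 261.
Block count: b = v(v − 1)/6 = 523·522/6 = 273006/6 = 45501.
(Check via bk = vr: 45501·3 = 136503 = 523·261 = 136503 ✓.)

r = 261, b = 45501.


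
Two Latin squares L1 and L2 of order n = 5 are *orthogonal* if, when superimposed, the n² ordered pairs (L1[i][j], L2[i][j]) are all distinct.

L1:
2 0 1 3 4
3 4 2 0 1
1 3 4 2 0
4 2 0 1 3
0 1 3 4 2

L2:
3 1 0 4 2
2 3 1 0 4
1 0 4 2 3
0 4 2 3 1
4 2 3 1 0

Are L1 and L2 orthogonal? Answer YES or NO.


Form the n² = 25 superimposed pairs (L1[i][j], L2[i][j]), row by row (rows and columns indexed from 0):
row 0: (2,3) (0,1) (1,0) (3,4) (4,2)
row 1: (3,2) (4,3) (2,1) (0,0) (1,4)
row 2: (1,1) (3,0) (4,4) (2,2) (0,3)
row 3: (4,0) (2,4) (0,2) (1,3) (3,1)
row 4: (0,4) (1,2) (3,3) (4,1) (2,0)
Orthogonality requires all 25 pairs distinct.
Check by first coordinate: for each symbol s of L1, list the L2 entries in the n cells where L1 = s; they must all differ.
  L1 = 0: L2 entries (in reading order) 1, 0, 3, 2, 4 — all 5 distinct ✓
  L1 = 1: L2 entries (in reading order) 0, 4, 1, 3, 2 — all 5 distinct ✓
  L1 = 2: L2 entries (in reading order) 3, 1, 2, 4, 0 — all 5 distinct ✓
  L1 = 3: L2 entries (in reading order) 4, 2, 0, 1, 3 — all 5 distinct ✓
  L1 = 4: L2 entries (in reading order) 2, 3, 4, 0, 1 — all 5 distinct ✓
Every symbol of L1 meets every symbol of L2 exactly once, so all 25 pairs are distinct (25 of 25).
Conclusion: YES.

YES


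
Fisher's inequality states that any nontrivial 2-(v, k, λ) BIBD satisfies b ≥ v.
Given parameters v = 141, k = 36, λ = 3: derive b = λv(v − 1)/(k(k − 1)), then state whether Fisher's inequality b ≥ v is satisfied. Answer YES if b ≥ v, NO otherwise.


b = λv(v − 1)/(k(k − 1)) = 3·141·140/(36·35) = 59220/1260 = 47.
Compare with v = 141: b < v, so Fisher's inequality fails.

NO


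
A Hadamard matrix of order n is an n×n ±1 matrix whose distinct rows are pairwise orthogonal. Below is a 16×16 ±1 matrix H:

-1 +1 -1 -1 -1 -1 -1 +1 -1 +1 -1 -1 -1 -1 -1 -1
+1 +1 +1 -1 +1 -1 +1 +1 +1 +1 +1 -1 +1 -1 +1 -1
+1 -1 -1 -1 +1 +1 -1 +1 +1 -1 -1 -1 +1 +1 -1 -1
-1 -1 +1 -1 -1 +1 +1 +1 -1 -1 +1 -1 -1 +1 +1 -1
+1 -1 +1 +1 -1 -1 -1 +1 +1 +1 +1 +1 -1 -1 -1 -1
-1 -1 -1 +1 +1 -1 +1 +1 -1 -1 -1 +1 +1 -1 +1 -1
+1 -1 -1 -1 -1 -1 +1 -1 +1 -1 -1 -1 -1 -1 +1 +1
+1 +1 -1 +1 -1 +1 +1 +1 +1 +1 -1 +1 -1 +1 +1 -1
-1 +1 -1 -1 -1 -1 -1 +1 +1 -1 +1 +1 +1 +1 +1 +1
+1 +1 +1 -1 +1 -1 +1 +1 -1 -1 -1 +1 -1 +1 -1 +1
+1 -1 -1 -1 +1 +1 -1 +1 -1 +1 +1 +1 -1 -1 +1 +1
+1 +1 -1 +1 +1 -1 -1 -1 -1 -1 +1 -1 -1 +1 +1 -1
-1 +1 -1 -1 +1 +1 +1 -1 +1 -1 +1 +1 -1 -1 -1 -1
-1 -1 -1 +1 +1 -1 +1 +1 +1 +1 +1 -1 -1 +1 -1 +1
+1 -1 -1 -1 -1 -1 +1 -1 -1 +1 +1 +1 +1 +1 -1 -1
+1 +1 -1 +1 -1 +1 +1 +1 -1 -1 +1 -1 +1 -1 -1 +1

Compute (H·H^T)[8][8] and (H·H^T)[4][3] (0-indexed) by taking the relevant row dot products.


Row 3 of H: [-1, -1, 1, -1, -1, 1, 1, 1, -1, -1, 1, -1, -1, 1, 1, -1].
Row 4 of H: [1, -1, 1, 1, -1, -1, -1, 1, 1, 1, 1, 1, -1, -1, -1, -1].
Row 8 of H: [-1, 1, -1, -1, -1, -1, -1, 1, 1, -1, 1, 1, 1, 1, 1, 1].
(H·H^T)[8][8] = Σ_j H[8][j]·H[8][j] = (-1)² + (1)² + (-1)² + (-1)² + (-1)² + (-1)² + (-1)² + (1)² + (1)² + (-1)² + (1)² + (1)² + (1)² + (1)² + (1)² + (1)² = 1 + 1 + 1 + 1 + 1 + 1 + 1 + 1 + 1 + 1 + 1 + 1 + 1 + 1 + 1 + 1 = 16.
(H·H^T)[4][3] = Σ_j H[4][j]·H[3][j] = (1)·(-1) + (-1)·(-1) + (1)·(1) + (1)·(-1) + (-1)·(-1) + (-1)·(1) + (-1)·(1) + (1)·(1) + (1)·(-1) + (1)·(-1) + (1)·(1) + (1)·(-1) + (-1)·(-1) + (-1)·(1) + (-1)·(1) + (-1)·(-1) = -1 + 1 + 1 + -1 + 1 + -1 + -1 + 1 + -1 + -1 + 1 + -1 + 1 + -1 + -1 + 1 = -2.
Rows 4 and 3 are not orthogonal (dot product = -2 ≠ 0), so H is not a Hadamard matrix.

(8,8) entry = 16; (4,3) entry = -2.


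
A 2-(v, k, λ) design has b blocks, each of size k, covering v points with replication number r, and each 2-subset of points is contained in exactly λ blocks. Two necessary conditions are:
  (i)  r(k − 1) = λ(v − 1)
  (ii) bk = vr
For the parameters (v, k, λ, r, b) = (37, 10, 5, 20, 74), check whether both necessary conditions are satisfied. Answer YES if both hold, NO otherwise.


Condition (i): r(k − 1) = 20·9 = 180; λ(v − 1) = 5·36 = 180. Match? YES.
Condition (ii): bk = 74·10 = 740; vr = 37·20 = 740. Match? YES.
Both conditions hold? YES.

YES


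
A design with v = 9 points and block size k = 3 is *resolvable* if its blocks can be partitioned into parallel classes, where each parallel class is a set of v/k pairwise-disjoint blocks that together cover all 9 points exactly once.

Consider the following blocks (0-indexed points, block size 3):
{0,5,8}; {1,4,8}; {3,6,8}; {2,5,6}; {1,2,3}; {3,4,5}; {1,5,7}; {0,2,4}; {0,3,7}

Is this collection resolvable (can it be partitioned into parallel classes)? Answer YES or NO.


v = 9, block size k = 3, number of blocks = 9.
For resolvability, blocks must partition into parallel classes of size v/k = 3.
Total blocks must therefore be a multiple of 3: 9 = 3·3 + 0 ⇒ divisible ✓.
Consider block {0,5,8}. The only other block(s) in the collection disjoint from it are {1,2,3} — just 1 block(s). Any parallel class containing {0,5,8} would need 2 other blocks each disjoint from it, so no parallel class of size 3 can contain {0,5,8}.
Since every block must belong to some parallel class in a resolution, the collection cannot be partitioned into parallel classes.
Resolvable? NO.

NO


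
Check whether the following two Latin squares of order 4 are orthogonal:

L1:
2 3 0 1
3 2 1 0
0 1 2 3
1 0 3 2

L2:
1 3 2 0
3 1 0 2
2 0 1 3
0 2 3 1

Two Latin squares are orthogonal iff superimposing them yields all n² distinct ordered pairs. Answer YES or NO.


Form the n² = 16 superimposed pairs (L1[i][j], L2[i][j]), row by row (rows and columns indexed from 0):
row 0: (2,1) (3,3) (0,2) (1,0)
row 1: (3,3) (2,1) (1,0) (0,2)
row 2: (0,2) (1,0) (2,1) (3,3)
row 3: (1,0) (0,2) (3,3) (2,1)
Orthogonality requires all 16 pairs distinct.
But the pair (3,3) repeats: cell (0,1) has L1 = 3, L2 = 3, and cell (1,0) has L1 = 3, L2 = 3.
A repeated pair means some other pair never occurs (only 4 distinct pairs out of 16), so the squares are not orthogonal.
Conclusion: NO.

NO


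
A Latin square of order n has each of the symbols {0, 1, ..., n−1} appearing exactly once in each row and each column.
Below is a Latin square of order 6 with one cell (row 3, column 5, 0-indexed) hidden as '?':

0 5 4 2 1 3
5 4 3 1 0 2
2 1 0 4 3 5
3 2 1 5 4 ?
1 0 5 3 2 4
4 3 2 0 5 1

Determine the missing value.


Row 3 contains symbols [1, 2, 3, 4, 5] — missing [0].
Column 5 contains symbols [1, 2, 3, 4, 5] — missing [0].
The missing symbol must appear in both missing sets; intersection = [0].
Therefore the hidden value is 0.

Missing value = 0.


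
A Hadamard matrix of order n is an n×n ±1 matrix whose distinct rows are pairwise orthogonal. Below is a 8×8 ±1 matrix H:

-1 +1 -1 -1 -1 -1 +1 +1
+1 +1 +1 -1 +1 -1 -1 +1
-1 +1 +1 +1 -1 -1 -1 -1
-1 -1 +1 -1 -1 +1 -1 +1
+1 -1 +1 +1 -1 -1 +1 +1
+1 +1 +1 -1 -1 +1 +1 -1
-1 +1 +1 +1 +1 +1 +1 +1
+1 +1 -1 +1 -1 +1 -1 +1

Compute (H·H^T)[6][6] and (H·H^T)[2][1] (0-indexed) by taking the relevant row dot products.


Row 1 of H: [1, 1, 1, -1, 1, -1, -1, 1].
Row 2 of H: [-1, 1, 1, 1, -1, -1, -1, -1].
Row 6 of H: [-1, 1, 1, 1, 1, 1, 1, 1].
(H·H^T)[6][6] = Σ_j H[6][j]·H[6][j] = (-1)² + (1)² + (1)² + (1)² + (1)² + (1)² + (1)² + (1)² = 1 + 1 + 1 + 1 + 1 + 1 + 1 + 1 = 8.
(H·H^T)[2][1] = Σ_j H[2][j]·H[1][j] = (-1)·(1) + (1)·(1) + (1)·(1) + (1)·(-1) + (-1)·(1) + (-1)·(-1) + (-1)·(-1) + (-1)·(1) = -1 + 1 + 1 + -1 + -1 + 1 + 1 + -1 = 0.
So rows 2 and 1 are orthogonal; the diagonal entry equals n = 8.

(6,6) entry = 8; (2,1) entry = 0.


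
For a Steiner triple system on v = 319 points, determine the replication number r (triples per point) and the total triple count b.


An STS(v) is a 2-(v, 3, 1) BIBD: block size k = 3, λ = 1.
Replication: r(k − 1) = λ(v − 1) ⇒ r·2 = 319 − 1 = 318 ⇒ r = 159.
Block count: bk = vr ⇒ b·3 = 319·159 = 50721 ⇒ b = 16907.
(Check via b = v(v − 1)/6 = 319·318/6 = 101442/6 = 16907.)

r = 159, b = 16907.


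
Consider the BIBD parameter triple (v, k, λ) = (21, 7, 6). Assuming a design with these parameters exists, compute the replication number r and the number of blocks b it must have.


Any 2-(v, k, λ) BIBD satisfies two necessary conditions:
  (i)  Each point sits in r blocks, and counting incidences through any fixed point gives r(k − 1) = λ(v − 1), so r = λ(v − 1)/(k − 1).
  (ii) Total incidences bk = vr, so b = vr/k.
Step 1: r = λ(v − 1)/(k − 1) = 6·(21 − 1)/(7 − 1) = 6·20/6 = 120/6 = 20.
Step 2: b = vr/k = 21·20/7 = 420/7 = 60.
Check integrality: r = 20 ∈ Z ✓, b = 60 ∈ Z ✓.
(These identities are necessary conditions: they determine r and b for any design with these parameters, but do not by themselves prove that one exists.)

r = 20, b = 60.


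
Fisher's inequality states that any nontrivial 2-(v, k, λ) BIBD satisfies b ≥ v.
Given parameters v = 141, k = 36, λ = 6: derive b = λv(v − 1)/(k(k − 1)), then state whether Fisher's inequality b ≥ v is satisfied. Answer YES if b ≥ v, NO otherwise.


r = λ(v − 1)/(k − 1) = 6·140/35 = 24.
b = vr/k = 141·24/36 = 94.
Fisher's inequality: b ≥ v ⇔ 94 ≥ 141? NO.

NO


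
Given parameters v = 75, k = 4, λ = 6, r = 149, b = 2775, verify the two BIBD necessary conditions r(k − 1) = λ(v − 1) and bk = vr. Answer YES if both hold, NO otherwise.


Condition (i): r(k − 1) = 149·3 = 447; λ(v − 1) = 6·74 = 444. Match? NO.
Condition (ii): bk = 2775·4 = 11100; vr = 75·149 = 11175. Match? NO.
Both conditions hold? NO.

NO


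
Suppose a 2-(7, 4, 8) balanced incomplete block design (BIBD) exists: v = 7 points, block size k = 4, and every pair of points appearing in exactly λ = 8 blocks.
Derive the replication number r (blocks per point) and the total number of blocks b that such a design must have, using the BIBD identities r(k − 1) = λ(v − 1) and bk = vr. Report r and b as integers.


Any 2-(v, k, λ) BIBD satisfies two necessary conditions:
  (i)  Each point sits in r blocks, and counting incidences through any fixed point gives r(k − 1) = λ(v − 1), so r = λ(v − 1)/(k − 1).
  (ii) Total incidences bk = vr, so b = vr/k.
Step 1: r = λ(v − 1)/(k − 1) = 8·(7 − 1)/(4 − 1) = 8·6/3 = 48/3 = 16.
Step 2: b = vr/k = 7·16/4 = 112/4 = 28.
Check integrality: r = 16 ∈ Z ✓, b = 28 ∈ Z ✓.
(These identities are necessary conditions: they determine r and b for any design with these parameters, but do not by themselves prove that one exists.)

r = 16, b = 28.


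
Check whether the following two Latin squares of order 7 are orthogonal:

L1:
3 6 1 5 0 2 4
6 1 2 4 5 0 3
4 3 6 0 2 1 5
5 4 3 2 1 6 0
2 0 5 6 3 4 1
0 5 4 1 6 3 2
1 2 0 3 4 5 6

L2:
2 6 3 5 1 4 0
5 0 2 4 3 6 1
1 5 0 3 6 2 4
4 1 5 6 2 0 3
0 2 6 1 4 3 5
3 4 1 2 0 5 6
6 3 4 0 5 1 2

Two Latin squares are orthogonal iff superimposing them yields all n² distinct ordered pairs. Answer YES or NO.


Form the n² = 49 superimposed pairs (L1[i][j], L2[i][j]), row by row (rows and columns indexed from 0):
row 0: (3,2) (6,6) (1,3) (5,5) (0,1) (2,4) (4,0)
row 1: (6,5) (1,0) (2,2) (4,4) (5,3) (0,6) (3,1)
row 2: (4,1) (3,5) (6,0) (0,3) (2,6) (1,2) (5,4)
row 3: (5,4) (4,1) (3,5) (2,6) (1,2) (6,0) (0,3)
row 4: (2,0) (0,2) (5,6) (6,1) (3,4) (4,3) (1,5)
row 5: (0,3) (5,4) (4,1) (1,2) (6,0) (3,5) (2,6)
row 6: (1,6) (2,3) (0,4) (3,0) (4,5) (5,1) (6,2)
Orthogonality requires all 49 pairs distinct.
But the pair (5,4) repeats: cell (2,6) has L1 = 5, L2 = 4, and cell (3,0) has L1 = 5, L2 = 4.
A repeated pair means some other pair never occurs (only 35 distinct pairs out of 49), so the squares are not orthogonal.
Conclusion: NO.

NO


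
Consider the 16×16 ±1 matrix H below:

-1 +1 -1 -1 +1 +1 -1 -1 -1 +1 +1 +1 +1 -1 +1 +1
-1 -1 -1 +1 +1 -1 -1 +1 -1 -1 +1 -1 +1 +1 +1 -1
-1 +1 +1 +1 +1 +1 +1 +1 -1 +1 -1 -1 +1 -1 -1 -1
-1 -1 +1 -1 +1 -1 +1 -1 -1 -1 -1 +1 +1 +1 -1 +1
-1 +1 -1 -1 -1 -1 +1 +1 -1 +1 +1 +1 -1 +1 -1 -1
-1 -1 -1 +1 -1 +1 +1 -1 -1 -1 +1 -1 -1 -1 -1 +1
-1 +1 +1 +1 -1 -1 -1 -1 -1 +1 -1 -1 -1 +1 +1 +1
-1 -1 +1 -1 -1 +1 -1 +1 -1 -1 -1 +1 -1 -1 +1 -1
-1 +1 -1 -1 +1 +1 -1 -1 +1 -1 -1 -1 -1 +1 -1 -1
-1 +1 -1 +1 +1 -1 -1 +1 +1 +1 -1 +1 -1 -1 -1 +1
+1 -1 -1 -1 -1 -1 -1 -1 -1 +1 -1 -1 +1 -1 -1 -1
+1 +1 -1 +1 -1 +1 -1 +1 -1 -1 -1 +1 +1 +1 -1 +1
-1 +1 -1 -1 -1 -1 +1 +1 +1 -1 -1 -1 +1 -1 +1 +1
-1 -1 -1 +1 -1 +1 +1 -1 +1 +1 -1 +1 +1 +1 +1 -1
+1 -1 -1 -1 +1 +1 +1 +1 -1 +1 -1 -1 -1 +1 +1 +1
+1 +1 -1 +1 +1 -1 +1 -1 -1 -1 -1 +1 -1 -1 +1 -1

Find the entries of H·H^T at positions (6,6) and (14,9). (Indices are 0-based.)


Row 6 of H: [-1, 1, 1, 1, -1, -1, -1, -1, -1, 1, -1, -1, -1, 1, 1, 1].
Row 9 of H: [-1, 1, -1, 1, 1, -1, -1, 1, 1, 1, -1, 1, -1, -1, -1, 1].
Row 14 of H: [1, -1, -1, -1, 1, 1, 1, 1, -1, 1, -1, -1, -1, 1, 1, 1].
(H·H^T)[6][6] = Σ_j H[6][j]·H[6][j] = (-1)² + (1)² + (1)² + (1)² + (-1)² + (-1)² + (-1)² + (-1)² + (-1)² + (1)² + (-1)² + (-1)² + (-1)² + (1)² + (1)² + (1)² = 1 + 1 + 1 + 1 + 1 + 1 + 1 + 1 + 1 + 1 + 1 + 1 + 1 + 1 + 1 + 1 = 16.
(H·H^T)[14][9] = Σ_j H[14][j]·H[9][j] = (1)·(-1) + (-1)·(1) + (-1)·(-1) + (-1)·(1) + (1)·(1) + (1)·(-1) + (1)·(-1) + (1)·(1) + (-1)·(1) + (1)·(1) + (-1)·(-1) + (-1)·(1) + (-1)·(-1) + (1)·(-1) + (1)·(-1) + (1)·(1) = -1 + -1 + 1 + -1 + 1 + -1 + -1 + 1 + -1 + 1 + 1 + -1 + 1 + -1 + -1 + 1 = -2.
Rows 14 and 9 are not orthogonal (dot product = -2 ≠ 0), so H is not a Hadamard matrix.

(6,6) entry = 16; (14,9) entry = -2.
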